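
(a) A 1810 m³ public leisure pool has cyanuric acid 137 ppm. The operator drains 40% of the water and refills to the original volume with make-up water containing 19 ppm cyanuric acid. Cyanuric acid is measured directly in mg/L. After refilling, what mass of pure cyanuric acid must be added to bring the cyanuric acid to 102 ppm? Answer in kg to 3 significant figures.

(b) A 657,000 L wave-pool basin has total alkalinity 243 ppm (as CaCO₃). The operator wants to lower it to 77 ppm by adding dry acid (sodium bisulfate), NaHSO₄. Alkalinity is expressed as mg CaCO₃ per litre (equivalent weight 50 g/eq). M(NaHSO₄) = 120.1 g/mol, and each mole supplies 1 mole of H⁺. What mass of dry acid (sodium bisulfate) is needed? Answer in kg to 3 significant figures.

(a) Volume: 1810 m³ = 1,810,000 L.
(a) After draining 40% and refilling: 137 × 0.60 + 19 × 0.40 = 89.8 ppm.
(a) Deficit to target: 102 − 89.8 = 12.2 mg/L.
(a) Mass: 12.2 mg/L × 1,810,000 L = 22,080 g cyanuric acid.

(b) Alkalinity to neutralize: (243 − 77) = 166 mg/L as CaCO₃ × 657,000 L = 109,100 g as CaCO₃.
(b) Equivalents of H⁺ required: 109,100 ÷ 50 g/eq = 2181 eq = 2181 mol NaHSO₄.
(b) Mass of NaHSO₄: 2181 × 120.1 = 262,000 g.

(a) 22.1 kg; (b) 262 kg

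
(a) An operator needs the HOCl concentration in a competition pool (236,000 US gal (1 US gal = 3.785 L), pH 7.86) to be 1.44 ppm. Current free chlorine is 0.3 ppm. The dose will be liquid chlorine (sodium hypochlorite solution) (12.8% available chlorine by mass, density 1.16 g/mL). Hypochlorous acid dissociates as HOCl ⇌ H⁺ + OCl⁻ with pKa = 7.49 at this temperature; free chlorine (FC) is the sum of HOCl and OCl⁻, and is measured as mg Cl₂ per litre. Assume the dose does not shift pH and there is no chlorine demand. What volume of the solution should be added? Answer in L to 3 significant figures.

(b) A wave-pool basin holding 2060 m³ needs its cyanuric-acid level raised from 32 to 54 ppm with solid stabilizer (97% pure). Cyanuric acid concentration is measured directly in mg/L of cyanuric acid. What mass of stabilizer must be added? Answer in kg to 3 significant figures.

(a) Volume: 236,000 US gal × 3.785 L/gal = 893,260 L.
(a) [OCl⁻]/[HOCl] = 10^(pH − pKa) = 10^(7.86 − 7.49) = 2.344; fraction as HOCl = 1/(1 + 2.344) = 0.299.
(a) Free chlorine required for 1.44 ppm HOCl: 1.44 / 0.299 = 4.816 ppm.
(a) FC to add: 4.816 − 0.3 = 4.516 mg/L as Cl₂.
(a) Cl₂ equivalent: 4.516 mg/L × 893,260 L = 4034 g.
(a) Product at 12.8% available Cl: 4034 / 0.128 = 31,510 g.
(a) Volume: 31,510 g ÷ 1.16 g/mL = 27,170 mL.

(b) Volume: 2060 m³ = 2,060,000 L.
(b) CYA to add: (54 − 32) = 22 mg/L × 2,060,000 L = 45,320 g cyanuric acid.
(b) At 97% purity: 45,320 / 0.97 = 46,720 g product.

(a) 27.2 L; (b) 46.7 kg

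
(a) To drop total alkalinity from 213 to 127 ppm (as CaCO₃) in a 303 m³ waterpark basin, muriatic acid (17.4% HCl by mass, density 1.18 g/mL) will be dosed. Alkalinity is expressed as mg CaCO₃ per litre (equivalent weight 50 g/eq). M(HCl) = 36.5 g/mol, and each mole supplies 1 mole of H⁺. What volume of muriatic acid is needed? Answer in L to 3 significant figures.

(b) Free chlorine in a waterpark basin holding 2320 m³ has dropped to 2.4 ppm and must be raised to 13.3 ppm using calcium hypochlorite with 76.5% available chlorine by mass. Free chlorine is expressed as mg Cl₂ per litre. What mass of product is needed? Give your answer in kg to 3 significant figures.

(a) 92.6 L; (b) 33.1 kg

(a) Volume: 303 m³ = 303,000 L.
(a) Alkalinity to neutralize: (213 − 127) = 86 mg/L as CaCO₃ × 303,000 L = 26,060 g as CaCO₃.
(a) Equivalents of H⁺ required: 26,060 ÷ 50 g/eq = 521.2 eq = 521.2 mol HCl.
(a) Mass of HCl: 521.2 × 36.5 = 19,020 g.
(a) Mass of 17.4% solution: 19,020 / 0.174 = 109,300 g.
(a) Volume: 109,300 g ÷ 1.18 g/mL = 92,650 mL.

(b) Volume: 2320 m³ = 2,320,000 L.
(b) Chlorine deficit: 13.3 − 2.4 = 10.9 ppm = 10.9 mg/L as Cl₂.
(b) Cl₂ equivalent needed: 10.9 mg/L × 2,320,000 L = 25,290,000 mg = 25,290 g.
(b) Product at 76.5% available chlorine: 25,290 / 0.765 = 33,060 g.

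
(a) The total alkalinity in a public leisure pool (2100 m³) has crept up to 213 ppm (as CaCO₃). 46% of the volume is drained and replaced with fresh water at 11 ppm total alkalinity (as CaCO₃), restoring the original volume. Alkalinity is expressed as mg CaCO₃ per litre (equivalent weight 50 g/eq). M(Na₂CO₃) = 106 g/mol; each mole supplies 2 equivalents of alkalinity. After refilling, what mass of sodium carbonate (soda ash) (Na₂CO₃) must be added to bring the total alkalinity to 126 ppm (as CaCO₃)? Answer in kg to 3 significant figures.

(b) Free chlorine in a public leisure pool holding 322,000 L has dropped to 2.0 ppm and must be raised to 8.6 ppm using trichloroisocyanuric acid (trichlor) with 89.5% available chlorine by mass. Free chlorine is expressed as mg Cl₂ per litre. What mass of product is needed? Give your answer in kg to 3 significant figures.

(a) 13.2 kg; (b) 2.37 kg

(a) Volume: 2100 m³ = 2,100,000 L.
(a) After draining 46% and refilling: 213 × 0.54 + 11 × 0.46 = 120.08 ppm.
(a) Deficit to target: 126 − 120.08 = 5.92 mg/L.
(a) As CaCO₃: 5.92 mg/L × 2,100,000 L = 12,430 g; ÷ 50 g/eq ÷ 2 = 124.3 mol Na₂CO₃.
(a) Mass: 124.3 × 106 = 13,180 g.

(b) Chlorine deficit: 8.6 − 2.0 = 6.6 ppm = 6.6 mg/L as Cl₂.
(b) Cl₂ equivalent needed: 6.6 mg/L × 322,000 L = 2,125,000 mg = 2125 g.
(b) Product at 89.5% available chlorine: 2125 / 0.895 = 2375 g.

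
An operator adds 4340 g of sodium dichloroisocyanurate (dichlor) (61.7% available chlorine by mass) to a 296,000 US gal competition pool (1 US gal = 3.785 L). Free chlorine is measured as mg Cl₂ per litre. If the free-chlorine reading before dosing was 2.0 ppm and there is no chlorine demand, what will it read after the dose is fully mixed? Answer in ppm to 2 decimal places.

4.39 ppm

Volume: 296,000 US gal × 3.785 L/gal = 1,120,360 L.
Available chlorine delivered: 4340 g × 0.617 = 2678 g as Cl₂.
Concentration rise: 2678 g / 1,120,360 L = 2.39 mg/L = 2.39 ppm.
Final FC: 2.0 + 2.39 = 4.39 ppm.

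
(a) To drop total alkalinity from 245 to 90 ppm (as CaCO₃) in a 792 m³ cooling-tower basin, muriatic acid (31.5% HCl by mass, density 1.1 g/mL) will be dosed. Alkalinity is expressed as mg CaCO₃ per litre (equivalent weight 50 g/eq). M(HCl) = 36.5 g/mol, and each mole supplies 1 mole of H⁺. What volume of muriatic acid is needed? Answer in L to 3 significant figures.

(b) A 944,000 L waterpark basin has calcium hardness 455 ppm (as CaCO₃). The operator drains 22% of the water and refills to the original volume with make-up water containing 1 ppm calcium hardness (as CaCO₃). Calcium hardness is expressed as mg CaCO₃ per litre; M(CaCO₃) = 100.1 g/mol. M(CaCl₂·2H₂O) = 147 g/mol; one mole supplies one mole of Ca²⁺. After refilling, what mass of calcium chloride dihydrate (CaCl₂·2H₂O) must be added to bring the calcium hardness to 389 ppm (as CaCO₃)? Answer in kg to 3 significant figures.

(a) 259 L; (b) 47.0 kg

(a) Volume: 792 m³ = 792,000 L.
(a) Alkalinity to neutralize: (245 − 90) = 155 mg/L as CaCO₃ × 792,000 L = 122,800 g as CaCO₃.
(a) Equivalents of H⁺ required: 122,800 ÷ 50 g/eq = 2455 eq = 2455 mol HCl.
(a) Mass of HCl: 2455 × 36.5 = 89,610 g.
(a) Mass of 31.5% solution: 89,610 / 0.315 = 284,500 g.
(a) Volume: 284,500 g ÷ 1.1 g/mL = 258,600 mL.

(b) After draining 22% and refilling: 455 × 0.78 + 1 × 0.22 = 355.12 ppm.
(b) Deficit to target: 389 − 355.12 = 33.88 mg/L.
(b) As CaCO₃: 33.88 mg/L × 944,000 L = 31,980 g; ÷ 100.1 = 319.5 mol Ca²⁺.
(b) Mass: 319.5 × 147 = 46,970 g.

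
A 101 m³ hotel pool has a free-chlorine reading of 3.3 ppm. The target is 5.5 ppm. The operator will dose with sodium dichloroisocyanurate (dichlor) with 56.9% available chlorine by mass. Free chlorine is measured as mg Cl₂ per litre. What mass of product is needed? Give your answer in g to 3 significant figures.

Volume: 101 m³ = 101,000 L.
Chlorine deficit: 5.5 − 3.3 = 2.2 ppm = 2.2 mg/L as Cl₂.
Cl₂ equivalent needed: 2.2 mg/L × 101,000 L = 222,200 mg = 222.2 g.
Product at 56.9% available chlorine: 222.2 / 0.569 = 390.5 g.

391 g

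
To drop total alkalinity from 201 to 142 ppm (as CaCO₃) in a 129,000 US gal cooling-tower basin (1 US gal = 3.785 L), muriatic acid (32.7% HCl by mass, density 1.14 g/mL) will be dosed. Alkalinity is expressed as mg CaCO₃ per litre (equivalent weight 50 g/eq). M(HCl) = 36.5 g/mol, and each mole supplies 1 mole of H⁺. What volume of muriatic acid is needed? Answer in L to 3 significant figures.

Volume: 129,000 US gal × 3.785 L/gal = 488,265 L.
Alkalinity to neutralize: (201 − 142) = 59 mg/L as CaCO₃ × 488,265 L = 28,810 g as CaCO₃.
Equivalents of H⁺ required: 28,810 ÷ 50 g/eq = 576.2 eq = 576.2 mol HCl.
Mass of HCl: 576.2 × 36.5 = 21,030 g.
Mass of 32.7% solution: 21,030 / 0.327 = 64,310 g.
Volume: 64,310 g ÷ 1.14 g/mL = 56,410 mL.

56.4 L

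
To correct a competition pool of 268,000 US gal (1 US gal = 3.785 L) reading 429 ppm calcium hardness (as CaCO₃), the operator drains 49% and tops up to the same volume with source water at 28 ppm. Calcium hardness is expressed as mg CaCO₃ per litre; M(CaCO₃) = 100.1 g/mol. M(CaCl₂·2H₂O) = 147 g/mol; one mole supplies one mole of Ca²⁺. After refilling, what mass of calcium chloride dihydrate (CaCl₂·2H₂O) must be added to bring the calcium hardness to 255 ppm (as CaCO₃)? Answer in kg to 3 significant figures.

33.5 kg

Volume: 268,000 US gal × 3.785 L/gal = 1,014,380 L.
After draining 49% and refilling: 429 × 0.51 + 28 × 0.49 = 232.51 ppm.
Deficit to target: 255 − 232.51 = 22.49 mg/L.
As CaCO₃: 22.49 mg/L × 1,014,380 L = 22,810 g; ÷ 100.1 = 227.9 mol Ca²⁺.
Mass: 227.9 × 147 = 33,500 g.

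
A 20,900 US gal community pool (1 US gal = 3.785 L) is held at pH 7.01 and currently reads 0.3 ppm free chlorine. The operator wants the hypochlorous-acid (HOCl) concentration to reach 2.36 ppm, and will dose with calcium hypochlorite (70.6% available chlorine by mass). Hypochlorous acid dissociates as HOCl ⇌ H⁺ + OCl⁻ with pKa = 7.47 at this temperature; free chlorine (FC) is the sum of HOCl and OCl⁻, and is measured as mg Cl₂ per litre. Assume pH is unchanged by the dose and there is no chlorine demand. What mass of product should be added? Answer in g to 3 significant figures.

Volume: 20,900 US gal × 3.785 L/gal = 79,106 L.
[OCl⁻]/[HOCl] = 10^(pH − pKa) = 10^(7.01 − 7.47) = 0.3467; fraction as HOCl = 1/(1 + 0.3467) = 0.7425.
Free chlorine required for 2.36 ppm HOCl: 2.36 / 0.7425 = 3.178 ppm.
FC to add: 3.178 − 0.3 = 2.878 mg/L as Cl₂.
Cl₂ equivalent: 2.878 mg/L × 79,106 L = 227.7 g.
Product at 70.6% available Cl: 227.7 / 0.706 = 322.5 g.

323 g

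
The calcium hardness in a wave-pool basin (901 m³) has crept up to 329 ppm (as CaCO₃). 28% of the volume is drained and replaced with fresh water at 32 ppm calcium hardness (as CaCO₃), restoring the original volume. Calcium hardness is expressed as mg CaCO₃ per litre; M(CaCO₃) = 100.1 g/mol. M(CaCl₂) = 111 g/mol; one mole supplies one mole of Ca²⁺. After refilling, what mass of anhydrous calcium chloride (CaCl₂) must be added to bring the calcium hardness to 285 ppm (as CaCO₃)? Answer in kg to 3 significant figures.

Volume: 901 m³ = 901,000 L.
After draining 28% and refilling: 329 × 0.72 + 32 × 0.28 = 245.84 ppm.
Deficit to target: 285 − 245.84 = 39.16 mg/L.
As CaCO₃: 39.16 mg/L × 901,000 L = 35,280 g; ÷ 100.1 = 352.5 mol Ca²⁺.
Mass: 352.5 × 111 = 39,130 g.

39.1 kg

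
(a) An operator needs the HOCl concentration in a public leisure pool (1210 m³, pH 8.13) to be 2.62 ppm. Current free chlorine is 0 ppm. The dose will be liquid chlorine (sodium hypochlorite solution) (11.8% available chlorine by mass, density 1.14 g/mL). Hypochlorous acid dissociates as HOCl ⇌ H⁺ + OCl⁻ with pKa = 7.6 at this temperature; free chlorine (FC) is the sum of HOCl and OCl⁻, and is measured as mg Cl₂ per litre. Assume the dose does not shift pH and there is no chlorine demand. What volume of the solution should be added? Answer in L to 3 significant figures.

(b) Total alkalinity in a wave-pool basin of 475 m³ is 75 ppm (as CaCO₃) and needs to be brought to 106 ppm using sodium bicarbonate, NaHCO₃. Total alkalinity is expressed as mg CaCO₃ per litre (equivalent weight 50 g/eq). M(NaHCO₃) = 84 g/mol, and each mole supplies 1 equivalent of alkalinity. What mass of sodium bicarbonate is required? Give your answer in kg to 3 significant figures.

(a) 103 L; (b) 24.7 kg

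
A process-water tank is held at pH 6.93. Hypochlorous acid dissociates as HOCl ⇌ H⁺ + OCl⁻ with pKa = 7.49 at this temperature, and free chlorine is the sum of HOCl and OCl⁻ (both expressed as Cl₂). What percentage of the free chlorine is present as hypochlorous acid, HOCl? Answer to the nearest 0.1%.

[OCl⁻]/[HOCl] = 10^(pH − pKa) = 10^(6.93 − 7.49) = 10^-0.56 = 0.2754.
Fraction as HOCl = 1 / (1 + 0.2754) = 0.7841.

78.4%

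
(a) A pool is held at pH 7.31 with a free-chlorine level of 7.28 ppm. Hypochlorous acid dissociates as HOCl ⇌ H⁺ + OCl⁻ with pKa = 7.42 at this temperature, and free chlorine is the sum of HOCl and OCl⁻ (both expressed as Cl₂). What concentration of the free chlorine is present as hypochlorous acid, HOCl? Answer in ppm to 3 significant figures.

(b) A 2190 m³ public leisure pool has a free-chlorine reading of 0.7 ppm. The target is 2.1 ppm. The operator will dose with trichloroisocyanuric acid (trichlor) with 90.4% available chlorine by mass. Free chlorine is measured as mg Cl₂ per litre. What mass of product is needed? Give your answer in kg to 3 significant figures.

(a) 4.10 ppm; (b) 3.39 kg

(a) [OCl⁻]/[HOCl] = 10^(pH − pKa) = 10^(7.31 − 7.42) = 10^-0.11 = 0.7762.
(a) Fraction as HOCl = 1 / (1 + 0.7762) = 0.563.
(a) HOCl = 0.563 × 7.28 ppm = 4.099 ppm.

(b) Volume: 2190 m³ = 2,190,000 L.
(b) Chlorine deficit: 2.1 − 0.7 = 1.4 ppm = 1.4 mg/L as Cl₂.
(b) Cl₂ equivalent needed: 1.4 mg/L × 2,190,000 L = 3,066,000 mg = 3066 g.
(b) Product at 90.4% available chlorine: 3066 / 0.904 = 3392 g.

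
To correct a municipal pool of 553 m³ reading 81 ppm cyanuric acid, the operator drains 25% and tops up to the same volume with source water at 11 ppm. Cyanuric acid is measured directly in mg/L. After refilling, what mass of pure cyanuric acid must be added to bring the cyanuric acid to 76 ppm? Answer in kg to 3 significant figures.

Volume: 553 m³ = 553,000 L.
After draining 25% and refilling: 81 × 0.75 + 11 × 0.25 = 63.5 ppm.
Deficit to target: 76 − 63.5 = 12.5 mg/L.
Mass: 12.5 mg/L × 553,000 L = 6912 g cyanuric acid.

6.91 kg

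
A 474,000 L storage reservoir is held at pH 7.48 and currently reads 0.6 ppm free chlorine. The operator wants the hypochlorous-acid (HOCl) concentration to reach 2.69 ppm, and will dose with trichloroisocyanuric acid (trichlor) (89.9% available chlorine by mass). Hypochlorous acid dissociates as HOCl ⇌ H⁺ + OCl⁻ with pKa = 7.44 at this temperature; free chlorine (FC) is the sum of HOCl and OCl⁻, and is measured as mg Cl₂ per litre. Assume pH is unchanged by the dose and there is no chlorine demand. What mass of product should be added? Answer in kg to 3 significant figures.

[OCl⁻]/[HOCl] = 10^(pH − pKa) = 10^(7.48 − 7.44) = 1.096; fraction as HOCl = 1/(1 + 1.096) = 0.477.
Free chlorine required for 2.69 ppm HOCl: 2.69 / 0.477 = 5.64 ppm.
FC to add: 5.64 − 0.6 = 5.04 mg/L as Cl₂.
Cl₂ equivalent: 5.04 mg/L × 474,000 L = 2389 g.
Product at 89.9% available Cl: 2389 / 0.899 = 2657 g.

2.66 kg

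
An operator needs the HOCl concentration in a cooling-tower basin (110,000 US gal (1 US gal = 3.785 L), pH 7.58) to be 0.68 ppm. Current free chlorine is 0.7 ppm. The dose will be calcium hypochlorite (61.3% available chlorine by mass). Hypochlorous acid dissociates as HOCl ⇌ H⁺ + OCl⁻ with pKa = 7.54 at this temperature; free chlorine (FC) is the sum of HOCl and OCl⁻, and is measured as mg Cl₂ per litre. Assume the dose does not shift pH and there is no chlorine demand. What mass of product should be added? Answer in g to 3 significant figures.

493 g

Volume: 110,000 US gal × 3.785 L/gal = 416,350 L.
[OCl⁻]/[HOCl] = 10^(pH − pKa) = 10^(7.58 − 7.54) = 1.096; fraction as HOCl = 1/(1 + 1.096) = 0.477.
Free chlorine required for 0.68 ppm HOCl: 0.68 / 0.477 = 1.426 ppm.
FC to add: 1.426 − 0.7 = 0.7256 mg/L as Cl₂.
Cl₂ equivalent: 0.7256 mg/L × 416,350 L = 302.1 g.
Product at 61.3% available Cl: 302.1 / 0.613 = 492.8 g.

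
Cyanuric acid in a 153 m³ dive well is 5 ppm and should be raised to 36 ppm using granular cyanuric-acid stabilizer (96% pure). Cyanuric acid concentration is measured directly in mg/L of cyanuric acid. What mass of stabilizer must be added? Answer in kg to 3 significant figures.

4.94 kg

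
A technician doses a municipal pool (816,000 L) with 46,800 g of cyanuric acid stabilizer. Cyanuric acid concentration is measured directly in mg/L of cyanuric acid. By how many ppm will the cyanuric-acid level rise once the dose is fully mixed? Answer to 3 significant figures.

57.4 ppm

Rise: 46,800 g / 816,000 L × 1000 = 57.35 mg/L.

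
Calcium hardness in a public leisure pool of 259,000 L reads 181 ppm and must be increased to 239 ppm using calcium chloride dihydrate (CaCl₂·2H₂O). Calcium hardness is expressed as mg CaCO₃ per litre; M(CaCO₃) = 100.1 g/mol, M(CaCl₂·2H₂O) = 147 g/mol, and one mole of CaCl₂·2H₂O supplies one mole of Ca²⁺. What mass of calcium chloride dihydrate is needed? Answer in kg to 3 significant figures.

Hardness to add: (239 − 181) = 58 mg/L as CaCO₃ × 259,000 L = 15,020 g as CaCO₃.
Moles of Ca²⁺ (1 mol Ca²⁺ ≡ 1 mol CaCO₃): 15,020 / 100.1 g/mol = 150.1 mol.
Mass of CaCl₂·2H₂O: 150.1 × 147 = 22,060 g.

22.1 kg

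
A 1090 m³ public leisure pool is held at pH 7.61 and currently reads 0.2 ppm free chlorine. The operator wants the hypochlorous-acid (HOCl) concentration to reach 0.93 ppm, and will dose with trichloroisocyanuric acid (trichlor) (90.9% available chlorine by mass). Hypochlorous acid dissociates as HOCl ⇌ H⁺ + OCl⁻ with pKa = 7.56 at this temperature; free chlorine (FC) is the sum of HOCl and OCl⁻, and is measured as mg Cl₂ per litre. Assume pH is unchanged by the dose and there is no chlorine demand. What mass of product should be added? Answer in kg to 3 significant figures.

2.13 kg

Volume: 1090 m³ = 1,090,000 L.
[OCl⁻]/[HOCl] = 10^(pH − pKa) = 10^(7.61 − 7.56) = 1.122; fraction as HOCl = 1/(1 + 1.122) = 0.4712.
Free chlorine required for 0.93 ppm HOCl: 0.93 / 0.4712 = 1.973 ppm.
FC to add: 1.973 − 0.2 = 1.773 mg/L as Cl₂.
Cl₂ equivalent: 1.773 mg/L × 1,090,000 L = 1933 g.
Product at 90.9% available Cl: 1933 / 0.909 = 2127 g.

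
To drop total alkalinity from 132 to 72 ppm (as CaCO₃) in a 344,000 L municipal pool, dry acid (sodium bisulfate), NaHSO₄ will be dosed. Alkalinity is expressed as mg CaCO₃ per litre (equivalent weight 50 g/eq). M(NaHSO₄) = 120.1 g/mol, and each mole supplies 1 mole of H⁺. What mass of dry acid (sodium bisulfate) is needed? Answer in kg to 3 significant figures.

Alkalinity to neutralize: (132 − 72) = 60 mg/L as CaCO₃ × 344,000 L = 20,640 g as CaCO₃.
Equivalents of H⁺ required: 20,640 ÷ 50 g/eq = 412.8 eq = 412.8 mol NaHSO₄.
Mass of NaHSO₄: 412.8 × 120.1 = 49,580 g.

49.6 kg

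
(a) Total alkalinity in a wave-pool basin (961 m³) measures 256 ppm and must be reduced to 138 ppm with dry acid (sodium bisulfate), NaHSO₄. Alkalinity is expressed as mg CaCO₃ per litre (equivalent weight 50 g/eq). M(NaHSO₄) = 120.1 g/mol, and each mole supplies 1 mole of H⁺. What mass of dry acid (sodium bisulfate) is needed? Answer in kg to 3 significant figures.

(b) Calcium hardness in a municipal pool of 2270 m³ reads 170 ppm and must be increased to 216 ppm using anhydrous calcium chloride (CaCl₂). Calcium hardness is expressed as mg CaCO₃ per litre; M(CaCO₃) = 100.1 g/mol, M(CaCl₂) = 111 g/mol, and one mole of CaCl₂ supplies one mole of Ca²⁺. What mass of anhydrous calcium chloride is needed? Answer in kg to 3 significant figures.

(a) Volume: 961 m³ = 961,000 L.
(a) Alkalinity to neutralize: (256 − 138) = 118 mg/L as CaCO₃ × 961,000 L = 113,400 g as CaCO₃.
(a) Equivalents of H⁺ required: 113,400 ÷ 50 g/eq = 2268 eq = 2268 mol NaHSO₄.
(a) Mass of NaHSO₄: 2268 × 120.1 = 272,400 g.

(b) Volume: 2270 m³ = 2,270,000 L.
(b) Hardness to add: (216 − 170) = 46 mg/L as CaCO₃ × 2,270,000 L = 104,400 g as CaCO₃.
(b) Moles of Ca²⁺ (1 mol Ca²⁺ ≡ 1 mol CaCO₃): 104,400 / 100.1 g/mol = 1043 mol.
(b) Mass of CaCl₂: 1043 × 111 = 115,800 g.

(a) 272 kg; (b) 116 kg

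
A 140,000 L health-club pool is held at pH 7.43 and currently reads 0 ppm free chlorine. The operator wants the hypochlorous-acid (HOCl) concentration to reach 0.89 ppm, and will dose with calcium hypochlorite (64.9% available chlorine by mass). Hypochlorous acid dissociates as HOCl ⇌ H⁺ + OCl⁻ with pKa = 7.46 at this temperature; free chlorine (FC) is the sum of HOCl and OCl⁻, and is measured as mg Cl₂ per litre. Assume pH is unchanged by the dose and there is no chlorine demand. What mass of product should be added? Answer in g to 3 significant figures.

[OCl⁻]/[HOCl] = 10^(pH − pKa) = 10^(7.43 − 7.46) = 0.9333; fraction as HOCl = 1/(1 + 0.9333) = 0.5173.
Free chlorine required for 0.89 ppm HOCl: 0.89 / 0.5173 = 1.721 ppm.
FC to add: 1.721 − 0 = 1.721 mg/L as Cl₂.
Cl₂ equivalent: 1.721 mg/L × 140,000 L = 240.9 g.
Product at 64.9% available Cl: 240.9 / 0.649 = 371.2 g.

371 g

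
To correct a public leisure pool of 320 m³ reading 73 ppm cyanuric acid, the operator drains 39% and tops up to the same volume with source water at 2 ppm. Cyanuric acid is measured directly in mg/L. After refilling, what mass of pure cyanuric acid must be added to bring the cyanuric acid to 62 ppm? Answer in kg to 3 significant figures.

Volume: 320 m³ = 320,000 L.
After draining 39% and refilling: 73 × 0.61 + 2 × 0.39 = 45.31 ppm.
Deficit to target: 62 − 45.31 = 16.69 mg/L.
Mass: 16.69 mg/L × 320,000 L = 5341 g cyanuric acid.

5.34 kg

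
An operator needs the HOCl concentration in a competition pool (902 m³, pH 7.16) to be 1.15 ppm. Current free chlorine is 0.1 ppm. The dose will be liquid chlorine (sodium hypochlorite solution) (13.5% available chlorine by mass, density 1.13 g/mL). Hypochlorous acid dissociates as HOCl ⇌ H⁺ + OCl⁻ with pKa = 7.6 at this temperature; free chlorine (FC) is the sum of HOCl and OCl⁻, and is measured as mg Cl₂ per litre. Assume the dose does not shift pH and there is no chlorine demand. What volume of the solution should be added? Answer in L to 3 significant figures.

8.68 L

Volume: 902 m³ = 902,000 L.
[OCl⁻]/[HOCl] = 10^(pH − pKa) = 10^(7.16 − 7.6) = 0.3631; fraction as HOCl = 1/(1 + 0.3631) = 0.7336.
Free chlorine required for 1.15 ppm HOCl: 1.15 / 0.7336 = 1.568 ppm.
FC to add: 1.568 − 0.1 = 1.468 mg/L as Cl₂.
Cl₂ equivalent: 1.468 mg/L × 902,000 L = 1324 g.
Product at 13.5% available Cl: 1324 / 0.135 = 9805 g.
Volume: 9805 g ÷ 1.13 g/mL = 8677 mL.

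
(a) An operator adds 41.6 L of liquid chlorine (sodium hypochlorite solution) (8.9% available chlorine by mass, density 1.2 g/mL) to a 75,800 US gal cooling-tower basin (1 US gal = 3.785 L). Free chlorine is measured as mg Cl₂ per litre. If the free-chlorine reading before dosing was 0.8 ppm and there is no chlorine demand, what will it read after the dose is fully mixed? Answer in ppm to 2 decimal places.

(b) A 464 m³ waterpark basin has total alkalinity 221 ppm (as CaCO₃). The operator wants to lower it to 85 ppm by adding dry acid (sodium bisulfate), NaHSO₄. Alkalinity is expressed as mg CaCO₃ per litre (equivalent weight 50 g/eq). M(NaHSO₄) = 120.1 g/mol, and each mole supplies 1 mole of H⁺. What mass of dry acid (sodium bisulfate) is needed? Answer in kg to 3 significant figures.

(a) 16.29 ppm; (b) 152 kg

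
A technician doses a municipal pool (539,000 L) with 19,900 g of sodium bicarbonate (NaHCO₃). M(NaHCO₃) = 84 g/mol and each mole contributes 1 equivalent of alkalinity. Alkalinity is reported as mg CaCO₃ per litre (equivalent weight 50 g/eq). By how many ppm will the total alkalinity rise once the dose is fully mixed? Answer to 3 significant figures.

Moles of NaHCO₃: 19,900 g ÷ 84 g/mol = 236.9 mol → 236.9 eq of alkalinity.
As CaCO₃: 236.9 eq × 50 g/eq = 11,850 g.
Rise: 11,850 g / 539,000 L × 1000 = 21.98 mg/L.

22.0 ppm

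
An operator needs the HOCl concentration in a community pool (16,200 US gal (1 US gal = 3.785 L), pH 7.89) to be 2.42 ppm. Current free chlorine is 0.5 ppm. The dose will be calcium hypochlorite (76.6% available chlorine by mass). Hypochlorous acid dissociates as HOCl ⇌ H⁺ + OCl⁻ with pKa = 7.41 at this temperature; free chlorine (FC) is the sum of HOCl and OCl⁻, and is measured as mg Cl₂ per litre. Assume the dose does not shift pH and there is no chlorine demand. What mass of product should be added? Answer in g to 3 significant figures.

739 g

Volume: 16,200 US gal × 3.785 L/gal = 61,317 L.
[OCl⁻]/[HOCl] = 10^(pH − pKa) = 10^(7.89 − 7.41) = 3.02; fraction as HOCl = 1/(1 + 3.02) = 0.2488.
Free chlorine required for 2.42 ppm HOCl: 2.42 / 0.2488 = 9.728 ppm.
FC to add: 9.728 − 0.5 = 9.228 mg/L as Cl₂.
Cl₂ equivalent: 9.228 mg/L × 61,317 L = 565.9 g.
Product at 76.6% available Cl: 565.9 / 0.766 = 738.7 g.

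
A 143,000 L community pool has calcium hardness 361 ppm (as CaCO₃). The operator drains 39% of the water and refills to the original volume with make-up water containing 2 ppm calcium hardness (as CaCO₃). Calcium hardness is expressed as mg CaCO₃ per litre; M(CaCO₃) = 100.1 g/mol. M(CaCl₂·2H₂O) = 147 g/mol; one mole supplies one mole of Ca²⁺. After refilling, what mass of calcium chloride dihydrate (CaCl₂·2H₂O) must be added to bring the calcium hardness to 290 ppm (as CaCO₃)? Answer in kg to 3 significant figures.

14.5 kg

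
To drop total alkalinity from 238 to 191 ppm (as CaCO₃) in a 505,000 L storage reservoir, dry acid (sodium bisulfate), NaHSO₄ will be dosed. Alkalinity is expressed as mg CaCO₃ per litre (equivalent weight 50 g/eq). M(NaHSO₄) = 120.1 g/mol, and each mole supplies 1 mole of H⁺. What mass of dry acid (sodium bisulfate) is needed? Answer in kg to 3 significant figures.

Alkalinity to neutralize: (238 − 191) = 47 mg/L as CaCO₃ × 505,000 L = 23,740 g as CaCO₃.
Equivalents of H⁺ required: 23,740 ÷ 50 g/eq = 474.7 eq = 474.7 mol NaHSO₄.
Mass of NaHSO₄: 474.7 × 120.1 = 57,010 g.

57.0 kg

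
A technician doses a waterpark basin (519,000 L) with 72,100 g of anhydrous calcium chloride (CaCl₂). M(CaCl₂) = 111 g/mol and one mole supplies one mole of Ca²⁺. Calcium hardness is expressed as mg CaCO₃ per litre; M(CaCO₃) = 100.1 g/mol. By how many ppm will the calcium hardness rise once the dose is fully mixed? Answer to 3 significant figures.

125 ppm

Moles of Ca²⁺: 72,100 g ÷ 111 g/mol = 649.5 mol.
As CaCO₃: 649.5 mol × 100.1 g/mol = 65,020 g.
Rise: 65,020 g / 519,000 L × 1000 = 125.3 mg/L.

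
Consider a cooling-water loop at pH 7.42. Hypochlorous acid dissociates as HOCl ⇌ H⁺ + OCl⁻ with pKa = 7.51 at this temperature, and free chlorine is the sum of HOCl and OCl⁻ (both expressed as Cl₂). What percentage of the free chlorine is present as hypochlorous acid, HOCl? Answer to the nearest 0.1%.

55.2%

[OCl⁻]/[HOCl] = 10^(pH − pKa) = 10^(7.42 − 7.51) = 10^-0.09 = 0.8128.
Fraction as HOCl = 1 / (1 + 0.8128) = 0.5516.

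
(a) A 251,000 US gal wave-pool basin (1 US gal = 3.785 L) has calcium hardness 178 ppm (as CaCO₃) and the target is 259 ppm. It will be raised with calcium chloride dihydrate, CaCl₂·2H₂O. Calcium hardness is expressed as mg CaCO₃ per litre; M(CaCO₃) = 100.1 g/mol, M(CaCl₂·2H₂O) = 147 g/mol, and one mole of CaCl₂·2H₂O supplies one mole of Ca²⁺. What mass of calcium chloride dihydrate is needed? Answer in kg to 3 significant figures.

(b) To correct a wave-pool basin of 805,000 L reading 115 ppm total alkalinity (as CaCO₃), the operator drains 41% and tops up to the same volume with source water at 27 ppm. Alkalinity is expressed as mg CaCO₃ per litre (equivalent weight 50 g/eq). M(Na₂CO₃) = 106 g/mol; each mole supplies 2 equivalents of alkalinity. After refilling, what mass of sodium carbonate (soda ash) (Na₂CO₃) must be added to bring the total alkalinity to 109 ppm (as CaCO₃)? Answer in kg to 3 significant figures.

(a) 113 kg; (b) 25.7 kg

(a) Volume: 251,000 US gal × 3.785 L/gal = 950,035 L.
(a) Hardness to add: (259 − 178) = 81 mg/L as CaCO₃ × 950,035 L = 76,950 g as CaCO₃.
(a) Moles of Ca²⁺ (1 mol Ca²⁺ ≡ 1 mol CaCO₃): 76,950 / 100.1 g/mol = 768.8 mol.
(a) Mass of CaCl₂·2H₂O: 768.8 × 147 = 113,000 g.

(b) After draining 41% and refilling: 115 × 0.59 + 27 × 0.41 = 78.92 ppm.
(b) Deficit to target: 109 − 78.92 = 30.08 mg/L.
(b) As CaCO₃: 30.08 mg/L × 805,000 L = 24,210 g; ÷ 50 g/eq ÷ 2 = 242.1 mol Na₂CO₃.
(b) Mass: 242.1 × 106 = 25,670 g.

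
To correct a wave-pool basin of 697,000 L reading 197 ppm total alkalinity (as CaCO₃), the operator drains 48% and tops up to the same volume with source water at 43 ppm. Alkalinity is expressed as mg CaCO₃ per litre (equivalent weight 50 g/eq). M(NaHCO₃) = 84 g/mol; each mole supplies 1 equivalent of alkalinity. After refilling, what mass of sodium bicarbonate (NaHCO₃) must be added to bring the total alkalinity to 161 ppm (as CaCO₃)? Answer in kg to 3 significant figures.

44.4 kg

After draining 48% and refilling: 197 × 0.52 + 43 × 0.48 = 123.08 ppm.
Deficit to target: 161 − 123.08 = 37.92 mg/L.
As CaCO₃: 37.92 mg/L × 697,000 L = 26,430 g; ÷ 50 g/eq ÷ 1 = 528.6 mol NaHCO₃.
Mass: 528.6 × 84 = 44,400 g.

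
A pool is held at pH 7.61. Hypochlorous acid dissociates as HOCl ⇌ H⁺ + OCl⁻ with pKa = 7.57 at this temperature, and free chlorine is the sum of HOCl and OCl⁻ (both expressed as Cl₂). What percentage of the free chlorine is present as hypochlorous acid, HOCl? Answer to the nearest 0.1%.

[OCl⁻]/[HOCl] = 10^(pH − pKa) = 10^(7.61 − 7.57) = 10^0.04 = 1.096.
Fraction as HOCl = 1 / (1 + 1.096) = 0.477.

47.7%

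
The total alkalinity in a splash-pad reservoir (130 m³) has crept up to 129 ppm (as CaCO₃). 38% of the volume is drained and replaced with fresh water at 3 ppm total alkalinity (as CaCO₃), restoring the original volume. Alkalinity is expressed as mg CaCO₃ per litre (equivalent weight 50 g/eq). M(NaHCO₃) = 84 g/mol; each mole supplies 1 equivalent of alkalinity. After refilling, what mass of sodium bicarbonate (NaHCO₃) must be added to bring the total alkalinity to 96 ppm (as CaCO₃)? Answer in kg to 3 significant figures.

3.25 kg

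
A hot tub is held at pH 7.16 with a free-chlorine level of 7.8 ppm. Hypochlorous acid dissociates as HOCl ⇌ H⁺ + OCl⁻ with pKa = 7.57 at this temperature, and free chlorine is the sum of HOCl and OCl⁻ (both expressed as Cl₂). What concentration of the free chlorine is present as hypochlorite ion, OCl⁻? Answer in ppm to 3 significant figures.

2.18 ppm

[OCl⁻]/[HOCl] = 10^(pH − pKa) = 10^(7.16 − 7.57) = 10^-0.41 = 0.389.
Fraction as HOCl = 1 / (1 + 0.389) = 0.7199.
OCl⁻ = (1 − 0.7199) × 7.8 ppm = 2.185 ppm.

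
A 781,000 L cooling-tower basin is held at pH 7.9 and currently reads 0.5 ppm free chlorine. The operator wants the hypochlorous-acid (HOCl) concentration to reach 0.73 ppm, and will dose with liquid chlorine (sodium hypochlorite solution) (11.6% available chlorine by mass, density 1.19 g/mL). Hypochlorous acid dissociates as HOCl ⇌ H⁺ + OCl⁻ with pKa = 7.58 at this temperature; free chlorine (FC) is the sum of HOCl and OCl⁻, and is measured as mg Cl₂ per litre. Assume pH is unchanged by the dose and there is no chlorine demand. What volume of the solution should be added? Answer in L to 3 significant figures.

[OCl⁻]/[HOCl] = 10^(pH − pKa) = 10^(7.9 − 7.58) = 2.089; fraction as HOCl = 1/(1 + 2.089) = 0.3237.
Free chlorine required for 0.73 ppm HOCl: 0.73 / 0.3237 = 2.255 ppm.
FC to add: 2.255 − 0.5 = 1.755 mg/L as Cl₂.
Cl₂ equivalent: 1.755 mg/L × 781,000 L = 1371 g.
Product at 11.6% available Cl: 1371 / 0.116 = 11,820 g.
Volume: 11,820 g ÷ 1.19 g/mL = 9930 mL.

9.93 L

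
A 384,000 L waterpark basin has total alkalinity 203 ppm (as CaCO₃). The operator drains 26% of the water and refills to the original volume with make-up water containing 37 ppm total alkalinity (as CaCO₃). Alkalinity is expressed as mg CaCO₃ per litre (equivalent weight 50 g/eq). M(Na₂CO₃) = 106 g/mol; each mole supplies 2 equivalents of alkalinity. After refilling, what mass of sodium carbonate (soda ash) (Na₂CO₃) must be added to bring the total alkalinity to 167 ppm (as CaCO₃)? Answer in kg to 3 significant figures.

2.91 kg

After draining 26% and refilling: 203 × 0.74 + 37 × 0.26 = 159.84 ppm.
Deficit to target: 167 − 159.84 = 7.16 mg/L.
As CaCO₃: 7.16 mg/L × 384,000 L = 2749 g; ÷ 50 g/eq ÷ 2 = 27.49 mol Na₂CO₃.
Mass: 27.49 × 106 = 2914 g.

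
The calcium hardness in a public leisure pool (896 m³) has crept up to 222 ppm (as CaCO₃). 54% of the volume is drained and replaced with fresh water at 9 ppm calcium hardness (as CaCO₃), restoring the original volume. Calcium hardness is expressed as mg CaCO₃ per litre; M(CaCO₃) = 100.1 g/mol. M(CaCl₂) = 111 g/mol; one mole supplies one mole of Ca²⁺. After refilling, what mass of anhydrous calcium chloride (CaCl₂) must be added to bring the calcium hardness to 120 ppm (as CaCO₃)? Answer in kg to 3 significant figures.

Volume: 896 m³ = 896,000 L.
After draining 54% and refilling: 222 × 0.46 + 9 × 0.54 = 106.98 ppm.
Deficit to target: 120 − 106.98 = 13.02 mg/L.
As CaCO₃: 13.02 mg/L × 896,000 L = 11,670 g; ÷ 100.1 = 116.5 mol Ca²⁺.
Mass: 116.5 × 111 = 12,940 g.

12.9 kg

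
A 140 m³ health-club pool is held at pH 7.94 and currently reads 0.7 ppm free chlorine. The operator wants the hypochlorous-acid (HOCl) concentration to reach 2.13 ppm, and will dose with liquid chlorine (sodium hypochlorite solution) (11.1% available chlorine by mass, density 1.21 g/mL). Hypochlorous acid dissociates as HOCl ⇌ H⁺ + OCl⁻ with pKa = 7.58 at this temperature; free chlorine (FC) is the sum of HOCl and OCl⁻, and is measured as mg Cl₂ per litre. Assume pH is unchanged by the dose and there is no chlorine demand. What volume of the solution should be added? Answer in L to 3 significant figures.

6.58 L

Volume: 140 m³ = 140,000 L.
[OCl⁻]/[HOCl] = 10^(pH − pKa) = 10^(7.94 − 7.58) = 2.291; fraction as HOCl = 1/(1 + 2.291) = 0.3039.
Free chlorine required for 2.13 ppm HOCl: 2.13 / 0.3039 = 7.01 ppm.
FC to add: 7.01 − 0.7 = 6.31 mg/L as Cl₂.
Cl₂ equivalent: 6.31 mg/L × 140,000 L = 883.3 g.
Product at 11.1% available Cl: 883.3 / 0.111 = 7958 g.
Volume: 7958 g ÷ 1.21 g/mL = 6577 mL.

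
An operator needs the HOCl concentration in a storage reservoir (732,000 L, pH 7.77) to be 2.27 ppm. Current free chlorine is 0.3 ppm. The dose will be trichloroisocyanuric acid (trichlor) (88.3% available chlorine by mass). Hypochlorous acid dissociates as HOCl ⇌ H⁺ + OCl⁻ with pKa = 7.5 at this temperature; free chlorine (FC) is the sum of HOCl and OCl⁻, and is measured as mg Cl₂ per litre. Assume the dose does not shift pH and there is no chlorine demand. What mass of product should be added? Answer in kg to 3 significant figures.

[OCl⁻]/[HOCl] = 10^(pH − pKa) = 10^(7.77 − 7.5) = 1.862; fraction as HOCl = 1/(1 + 1.862) = 0.3494.
Free chlorine required for 2.27 ppm HOCl: 2.27 / 0.3494 = 6.497 ppm.
FC to add: 6.497 − 0.3 = 6.197 mg/L as Cl₂.
Cl₂ equivalent: 6.197 mg/L × 732,000 L = 4536 g.
Product at 88.3% available Cl: 4536 / 0.883 = 5137 g.

5.14 kg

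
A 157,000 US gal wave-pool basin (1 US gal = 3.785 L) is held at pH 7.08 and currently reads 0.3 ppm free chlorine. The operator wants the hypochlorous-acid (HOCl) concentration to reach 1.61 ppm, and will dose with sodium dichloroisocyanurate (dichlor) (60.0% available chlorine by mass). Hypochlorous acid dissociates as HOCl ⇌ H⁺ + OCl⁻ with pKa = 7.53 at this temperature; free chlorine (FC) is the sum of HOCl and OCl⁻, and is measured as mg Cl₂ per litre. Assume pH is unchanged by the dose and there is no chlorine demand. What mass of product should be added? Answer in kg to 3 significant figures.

1.86 kg

Volume: 157,000 US gal × 3.785 L/gal = 594,245 L.
[OCl⁻]/[HOCl] = 10^(pH − pKa) = 10^(7.08 − 7.53) = 0.3548; fraction as HOCl = 1/(1 + 0.3548) = 0.7381.
Free chlorine required for 1.61 ppm HOCl: 1.61 / 0.7381 = 2.181 ppm.
FC to add: 2.181 − 0.3 = 1.881 mg/L as Cl₂.
Cl₂ equivalent: 1.881 mg/L × 594,245 L = 1118 g.
Product at 60.0% available Cl: 1118 / 0.6 = 1863 g.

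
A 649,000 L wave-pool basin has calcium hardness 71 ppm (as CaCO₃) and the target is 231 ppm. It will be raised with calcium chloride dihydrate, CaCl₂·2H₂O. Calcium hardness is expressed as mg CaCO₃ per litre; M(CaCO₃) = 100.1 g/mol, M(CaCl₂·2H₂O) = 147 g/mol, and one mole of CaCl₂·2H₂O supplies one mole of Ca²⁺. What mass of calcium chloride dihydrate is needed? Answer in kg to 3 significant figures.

Hardness to add: (231 − 71) = 160 mg/L as CaCO₃ × 649,000 L = 103,800 g as CaCO₃.
Moles of Ca²⁺ (1 mol Ca²⁺ ≡ 1 mol CaCO₃): 103,800 / 100.1 g/mol = 1037 mol.
Mass of CaCl₂·2H₂O: 1037 × 147 = 152,500 g.

152 kg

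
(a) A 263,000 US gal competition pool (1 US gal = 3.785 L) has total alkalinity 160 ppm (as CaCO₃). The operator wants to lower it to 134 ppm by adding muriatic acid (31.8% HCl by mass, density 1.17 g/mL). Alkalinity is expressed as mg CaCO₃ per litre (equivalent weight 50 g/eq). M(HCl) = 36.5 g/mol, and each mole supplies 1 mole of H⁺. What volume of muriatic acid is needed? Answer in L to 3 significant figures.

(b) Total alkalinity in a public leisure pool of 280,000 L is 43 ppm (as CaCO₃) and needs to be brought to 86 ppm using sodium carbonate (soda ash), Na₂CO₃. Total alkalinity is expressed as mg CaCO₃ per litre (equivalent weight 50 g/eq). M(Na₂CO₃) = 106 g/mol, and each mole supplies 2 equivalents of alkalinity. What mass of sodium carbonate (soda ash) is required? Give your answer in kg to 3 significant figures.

(a) 50.8 L; (b) 12.8 kg

(a) Volume: 263,000 US gal × 3.785 L/gal = 995,455 L.
(a) Alkalinity to neutralize: (160 − 134) = 26 mg/L as CaCO₃ × 995,455 L = 25,880 g as CaCO₃.
(a) Equivalents of H⁺ required: 25,880 ÷ 50 g/eq = 517.6 eq = 517.6 mol HCl.
(a) Mass of HCl: 517.6 × 36.5 = 18,890 g.
(a) Mass of 31.8% solution: 18,890 / 0.318 = 59,410 g.
(a) Volume: 59,410 g ÷ 1.17 g/mL = 50,780 mL.

(b) Alkalinity to add: (86 − 43) = 43 mg/L as CaCO₃ × 280,000 L = 12,040 g as CaCO₃.
(b) Equivalents: 12,040 g ÷ 50 g/eq = 240.8 eq.
(b) Each mole of Na₂CO₃ supplies 2 eq, so 240.8 / 2 = 120.4 mol.
(b) Mass: 120.4 mol × 106 g/mol = 12,760 g.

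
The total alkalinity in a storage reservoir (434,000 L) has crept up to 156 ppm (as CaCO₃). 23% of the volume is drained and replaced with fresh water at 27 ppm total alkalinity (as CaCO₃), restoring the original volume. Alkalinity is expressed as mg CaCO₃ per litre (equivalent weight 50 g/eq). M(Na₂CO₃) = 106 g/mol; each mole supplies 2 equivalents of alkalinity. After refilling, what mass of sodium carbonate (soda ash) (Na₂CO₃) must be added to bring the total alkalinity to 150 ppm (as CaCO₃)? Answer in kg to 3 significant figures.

After draining 23% and refilling: 156 × 0.77 + 27 × 0.23 = 126.33 ppm.
Deficit to target: 150 − 126.33 = 23.67 mg/L.
As CaCO₃: 23.67 mg/L × 434,000 L = 10,270 g; ÷ 50 g/eq ÷ 2 = 102.7 mol Na₂CO₃.
Mass: 102.7 × 106 = 10,890 g.

10.9 kg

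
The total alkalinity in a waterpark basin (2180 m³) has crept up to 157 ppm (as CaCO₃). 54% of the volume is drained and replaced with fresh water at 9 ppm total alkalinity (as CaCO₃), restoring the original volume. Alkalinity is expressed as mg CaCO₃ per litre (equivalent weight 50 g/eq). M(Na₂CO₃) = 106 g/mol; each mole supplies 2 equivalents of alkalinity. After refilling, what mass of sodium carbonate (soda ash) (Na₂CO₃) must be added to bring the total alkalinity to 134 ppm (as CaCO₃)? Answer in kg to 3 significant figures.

Volume: 2180 m³ = 2,180,000 L.
After draining 54% and refilling: 157 × 0.46 + 9 × 0.54 = 77.08 ppm.
Deficit to target: 134 − 77.08 = 56.92 mg/L.
As CaCO₃: 56.92 mg/L × 2,180,000 L = 124,100 g; ÷ 50 g/eq ÷ 2 = 1241 mol Na₂CO₃.
Mass: 1241 × 106 = 131,500 g.

132 kg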